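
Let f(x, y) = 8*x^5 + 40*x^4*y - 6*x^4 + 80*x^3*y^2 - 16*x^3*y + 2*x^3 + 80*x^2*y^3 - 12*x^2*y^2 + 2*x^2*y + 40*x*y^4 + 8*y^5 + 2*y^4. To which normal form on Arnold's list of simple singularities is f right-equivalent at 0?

The Hessian of f at 0 has rank 0. Corank 2; j^3 = 2*x^2*(x + y) has shape L^2 M (L != M), so D-series; mu = 5 gives D_5.

D_{5}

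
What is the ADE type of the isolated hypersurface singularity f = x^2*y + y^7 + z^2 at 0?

D_8

The Hessian of f at 0 has rank 1. Corank 2; j^3 = x^2*y has shape L^2 M (L != M), so D-series; mu = 8 gives D_8.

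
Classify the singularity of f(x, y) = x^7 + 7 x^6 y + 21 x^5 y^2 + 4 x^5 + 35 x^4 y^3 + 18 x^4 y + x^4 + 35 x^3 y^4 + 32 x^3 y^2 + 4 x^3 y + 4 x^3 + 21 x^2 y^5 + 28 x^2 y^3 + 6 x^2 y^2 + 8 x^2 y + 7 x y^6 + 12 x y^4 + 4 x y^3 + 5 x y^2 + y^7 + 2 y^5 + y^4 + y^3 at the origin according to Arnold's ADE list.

D5

The Hessian of f at 0 is [[0, 0], [0, 0]] with rank 0, so corank 2. A Groebner basis of the Jacobian ideal J(f) in C{x,y} is {x*y^2 + 2*x*y + y^2, -4*x*y + y^3 - 2*y^2, x^2 + 3*x*y/2 + y^2/2}; counting standard monomials gives mu = 5. Corank 2; j^3 = (x + y)*(2*x + y)^2 has shape L^2 M (L != M), so D-series; mu = 5 gives D_5.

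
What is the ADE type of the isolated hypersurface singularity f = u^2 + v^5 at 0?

A4

The Hessian of f at 0 is [[2, 0], [0, 0]] with rank 1, so corank 1. A Groebner basis of the Jacobian ideal J(f) in C{u,v} is {v^4, u}; counting standard monomials gives mu = 4. Corank 1: A-series; mu = 4 gives A_4.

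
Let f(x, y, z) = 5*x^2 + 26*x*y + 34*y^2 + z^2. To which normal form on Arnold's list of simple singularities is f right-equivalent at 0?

A_{1}

The Hessian of f at 0 is [[10, 26, 0], [26, 68, 0], [0, 0, 2]] with rank 3, so corank 0. A Groebner basis of the Jacobian ideal J(f) in C{x,y,z} is {x, y, z}; counting standard monomials gives mu = 1. Corank 0: nondegenerate Morse point, so A_1.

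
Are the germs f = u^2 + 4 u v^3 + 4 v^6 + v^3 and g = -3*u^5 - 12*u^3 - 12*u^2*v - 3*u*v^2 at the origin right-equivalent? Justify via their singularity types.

The Hessian of f at 0 is [[2, 0], [0, 0]] with rank 1, so corank 1. A Groebner basis of the Jacobian ideal J(f) in C{u,v} is {v^2, u}; counting standard monomials gives mu = 2. Corank 1: A-series; mu = 2 gives A_2. The Hessian of g at 0 is [[0, 0], [0, 0]] with rank 0, so corank 2. A Groebner basis of the Jacobian ideal J(g) in C{u,v} is {32*u*v/5 + v^4 + 16*v^2/5, u*v^2 + v^3/2, u^2 + u*v/2}; counting standard monomials gives mu = 6. Corank 2; j^3 = -3*u*(2*u + v)^2 has shape L^2 M (L != M), so D-series; mu = 6 gives D_6. f is A_2 but g is D_6, hence not right-equivalent.

No.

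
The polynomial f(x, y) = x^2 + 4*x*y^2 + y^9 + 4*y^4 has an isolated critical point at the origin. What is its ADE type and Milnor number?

Type A_8, Milnor number mu = 8.

The Hessian of f at 0 has rank 1. Corank 1: A-series; mu = 8 gives A_8.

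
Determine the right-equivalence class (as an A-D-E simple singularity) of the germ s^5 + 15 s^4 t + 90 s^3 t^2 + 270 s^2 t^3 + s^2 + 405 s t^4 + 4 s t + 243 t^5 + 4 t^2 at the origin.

The Hessian of f at 0 has rank 1. Corank 1: A-series; mu = 4 gives A_4.

A_4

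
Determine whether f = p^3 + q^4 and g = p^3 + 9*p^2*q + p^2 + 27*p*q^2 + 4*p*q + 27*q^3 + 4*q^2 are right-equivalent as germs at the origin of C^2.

No.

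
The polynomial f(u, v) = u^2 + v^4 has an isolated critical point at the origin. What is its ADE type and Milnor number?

Type A_{3}, Milnor number mu = 3.

The Hessian of f at 0 is [[2, 0], [0, 0]] with rank 1, so corank 1. A Groebner basis of the Jacobian ideal J(f) in C{u,v} is {v^3, u}; counting standard monomials gives mu = 3. Corank 1: A-series; mu = 3 gives A_3.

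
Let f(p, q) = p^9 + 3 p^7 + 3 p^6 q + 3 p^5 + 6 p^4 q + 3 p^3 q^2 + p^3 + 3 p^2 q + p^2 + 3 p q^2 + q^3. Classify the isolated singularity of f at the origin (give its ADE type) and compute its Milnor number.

The Hessian of f at 0 has rank 1. Corank 1: A-series; mu = 2 gives A_2.

Type A_{2}, Milnor number mu = 2.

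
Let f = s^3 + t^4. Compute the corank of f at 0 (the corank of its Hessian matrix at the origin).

2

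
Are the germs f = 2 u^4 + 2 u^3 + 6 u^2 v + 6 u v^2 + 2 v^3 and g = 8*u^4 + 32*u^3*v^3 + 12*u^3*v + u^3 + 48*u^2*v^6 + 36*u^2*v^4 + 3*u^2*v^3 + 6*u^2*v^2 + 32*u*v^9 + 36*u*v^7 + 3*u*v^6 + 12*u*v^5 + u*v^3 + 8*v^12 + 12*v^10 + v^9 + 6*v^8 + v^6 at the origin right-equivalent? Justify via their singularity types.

The Hessian of f at 0 is [[0, 0], [0, 0]] with rank 0, so corank 2. A Groebner basis of the Jacobian ideal J(f) in C{u,v} is {v^4, u*v^2 + 2*v^3/3, u^2 + 2*u*v + v^2}; counting standard monomials gives mu = 6. Corank 2; j^3 = 2*(u + v)^3 is a perfect cube, so E-series; the 4-jet and mu = 6 give E_6. The Hessian of g at 0 is [[0, 0], [0, 0]] with rank 0, so corank 2. A Groebner basis of the Jacobian ideal J(g) in C{u,v} is {3*u^2/4 + v^4 + v^3/4, u^3, u^2*v - u^2/4 - v^3/12, u^2 + u*v^2 + v^3/3}; counting standard monomials gives mu = 7. Corank 2; j^3 = u^3 is a perfect cube, so E-series; the 4-jet and mu = 7 give E_7. f is E_6 but g is E_7, hence not right-equivalent.

No.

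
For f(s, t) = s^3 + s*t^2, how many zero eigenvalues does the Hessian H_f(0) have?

2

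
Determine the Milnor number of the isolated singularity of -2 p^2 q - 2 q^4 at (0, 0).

5

The Hessian of f at 0 has rank 0. Corank 2; j^3 = -2*p^2*q has shape L^2 M (L != M), so D-series; mu = 5 gives D_5.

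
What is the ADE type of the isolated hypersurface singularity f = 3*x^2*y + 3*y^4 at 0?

D_5

The Hessian of f at 0 is [[0, 0], [0, 0]] with rank 0, so corank 2. A Groebner basis of the Jacobian ideal J(f) in C{x,y} is {x^3, x^2/4 + y^3, x*y}; counting standard monomials gives mu = 5. Corank 2; j^3 = 3*x^2*y has shape L^2 M (L != M), so D-series; mu = 5 gives D_5.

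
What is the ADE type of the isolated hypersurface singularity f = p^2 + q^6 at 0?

A_5

The Hessian of f at 0 has rank 1. Corank 1: A-series; mu = 5 gives A_5.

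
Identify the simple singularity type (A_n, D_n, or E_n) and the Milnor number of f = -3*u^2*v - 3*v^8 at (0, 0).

The Hessian of f at 0 is [[0, 0], [0, 0]] with rank 0, so corank 2. A Groebner basis of the Jacobian ideal J(f) in C{u,v} is {u^2/8 + v^7, u^3, u*v}; counting standard monomials gives mu = 9. Corank 2; j^3 = -3*u^2*v has shape L^2 M (L != M), so D-series; mu = 9 gives D_9.

Type D_9, Milnor number mu = 9.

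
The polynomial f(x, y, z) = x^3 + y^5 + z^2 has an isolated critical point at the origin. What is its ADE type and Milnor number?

Type E8, Milnor number mu = 8.

The Hessian of f at 0 is [[0, 0, 0], [0, 0, 0], [0, 0, 2]] with rank 1, so corank 2. A Groebner basis of the Jacobian ideal J(f) in C{x,y,z} is {y^4, x^2, z}; counting standard monomials gives mu = 8. Corank 2; j^3 = x^3 is a perfect cube, so E-series; the 5-jet and mu = 8 give E_8.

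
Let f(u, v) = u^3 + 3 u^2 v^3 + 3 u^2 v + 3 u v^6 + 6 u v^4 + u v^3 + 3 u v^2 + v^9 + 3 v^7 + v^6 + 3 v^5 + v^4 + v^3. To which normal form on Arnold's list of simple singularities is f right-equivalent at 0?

E_{7}

The Hessian of f at 0 has rank 0. Corank 2; j^3 = (u + v)^3 is a perfect cube, so E-series; the 4-jet and mu = 7 give E_7.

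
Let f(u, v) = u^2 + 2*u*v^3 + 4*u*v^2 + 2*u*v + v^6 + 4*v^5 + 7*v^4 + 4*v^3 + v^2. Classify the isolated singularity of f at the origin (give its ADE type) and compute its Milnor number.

The Hessian of f at 0 has rank 1. Corank 1: A-series; mu = 3 gives A_3.

Type A3, Milnor number mu = 3.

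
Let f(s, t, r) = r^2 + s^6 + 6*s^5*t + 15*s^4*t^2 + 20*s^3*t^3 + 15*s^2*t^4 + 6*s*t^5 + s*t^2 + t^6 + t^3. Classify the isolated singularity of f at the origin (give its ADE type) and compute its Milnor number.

Type D_{7}, Milnor number mu = 7.

The Hessian of f at 0 has rank 1. Corank 2; j^3 = t^2*(s + t) has shape L^2 M (L != M), so D-series; mu = 7 gives D_7.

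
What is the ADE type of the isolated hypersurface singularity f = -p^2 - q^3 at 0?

A_2

The Hessian of f at 0 has rank 1. Corank 1: A-series; mu = 2 gives A_2.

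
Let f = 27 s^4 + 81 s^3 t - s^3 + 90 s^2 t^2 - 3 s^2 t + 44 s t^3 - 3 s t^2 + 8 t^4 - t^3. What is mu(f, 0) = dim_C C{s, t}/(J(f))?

7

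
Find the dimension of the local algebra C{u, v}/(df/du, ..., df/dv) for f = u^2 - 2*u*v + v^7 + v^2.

6

The Hessian of f at 0 has rank 1. Corank 1: A-series; mu = 6 gives A_6.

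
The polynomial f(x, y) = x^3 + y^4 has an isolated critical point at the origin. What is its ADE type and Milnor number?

Type E_{6}, Milnor number mu = 6.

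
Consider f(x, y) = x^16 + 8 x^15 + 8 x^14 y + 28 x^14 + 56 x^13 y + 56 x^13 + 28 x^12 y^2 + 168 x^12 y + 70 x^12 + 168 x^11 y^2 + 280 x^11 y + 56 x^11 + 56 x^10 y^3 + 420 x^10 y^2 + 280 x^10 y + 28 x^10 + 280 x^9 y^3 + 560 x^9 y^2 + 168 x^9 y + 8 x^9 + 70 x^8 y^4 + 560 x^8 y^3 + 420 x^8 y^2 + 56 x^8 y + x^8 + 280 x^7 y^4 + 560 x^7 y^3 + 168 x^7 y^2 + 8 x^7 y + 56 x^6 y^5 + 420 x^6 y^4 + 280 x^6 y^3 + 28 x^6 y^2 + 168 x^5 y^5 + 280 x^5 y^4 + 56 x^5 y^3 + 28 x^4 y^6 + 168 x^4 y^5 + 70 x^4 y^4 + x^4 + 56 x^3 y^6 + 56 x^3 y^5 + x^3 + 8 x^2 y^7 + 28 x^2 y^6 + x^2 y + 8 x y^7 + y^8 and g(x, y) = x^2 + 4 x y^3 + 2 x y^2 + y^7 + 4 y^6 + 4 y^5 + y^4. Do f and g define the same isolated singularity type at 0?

The Hessian of f at 0 has rank 0. Corank 2; j^3 = x^2*(x + y) has shape L^2 M (L != M), so D-series; mu = 9 gives D_9. The Hessian of g at 0 has rank 1. Corank 1: A-series; mu = 6 gives A_6. f is D_9 but g is A_6, hence not right-equivalent.

No.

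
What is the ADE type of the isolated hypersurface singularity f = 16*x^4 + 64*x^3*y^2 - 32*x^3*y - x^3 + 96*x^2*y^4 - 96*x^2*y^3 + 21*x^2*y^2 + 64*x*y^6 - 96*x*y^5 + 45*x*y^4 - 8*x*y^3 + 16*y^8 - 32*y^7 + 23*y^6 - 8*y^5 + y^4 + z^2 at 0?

E_6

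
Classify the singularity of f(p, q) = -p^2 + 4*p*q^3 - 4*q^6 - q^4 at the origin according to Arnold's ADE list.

The Hessian of f at 0 is [[-2, 0], [0, 0]] with rank 1, so corank 1. A Groebner basis of the Jacobian ideal J(f) in C{p,q} is {q^3, p}; counting standard monomials gives mu = 3. Corank 1: A-series; mu = 3 gives A_3.

A3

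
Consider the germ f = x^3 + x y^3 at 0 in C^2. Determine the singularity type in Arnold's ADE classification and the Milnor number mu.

Type E_{7}, Milnor number mu = 7.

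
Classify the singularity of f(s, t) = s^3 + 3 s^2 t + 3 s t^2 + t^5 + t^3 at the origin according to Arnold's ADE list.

The Hessian of f at 0 has rank 0. Corank 2; j^3 = (s + t)^3 is a perfect cube, so E-series; the 5-jet and mu = 8 give E_8.

E_8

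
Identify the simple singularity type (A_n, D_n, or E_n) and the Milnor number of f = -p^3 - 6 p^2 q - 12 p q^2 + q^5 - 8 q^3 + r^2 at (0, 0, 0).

Type E8, Milnor number mu = 8.

The Hessian of f at 0 has rank 1. Corank 2; j^3 = -(p + 2*q)^3 is a perfect cube, so E-series; the 5-jet and mu = 8 give E_8.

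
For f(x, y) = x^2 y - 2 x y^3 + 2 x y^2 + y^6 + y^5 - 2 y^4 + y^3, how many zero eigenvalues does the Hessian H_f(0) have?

2

Hessian at 0 has rank 0.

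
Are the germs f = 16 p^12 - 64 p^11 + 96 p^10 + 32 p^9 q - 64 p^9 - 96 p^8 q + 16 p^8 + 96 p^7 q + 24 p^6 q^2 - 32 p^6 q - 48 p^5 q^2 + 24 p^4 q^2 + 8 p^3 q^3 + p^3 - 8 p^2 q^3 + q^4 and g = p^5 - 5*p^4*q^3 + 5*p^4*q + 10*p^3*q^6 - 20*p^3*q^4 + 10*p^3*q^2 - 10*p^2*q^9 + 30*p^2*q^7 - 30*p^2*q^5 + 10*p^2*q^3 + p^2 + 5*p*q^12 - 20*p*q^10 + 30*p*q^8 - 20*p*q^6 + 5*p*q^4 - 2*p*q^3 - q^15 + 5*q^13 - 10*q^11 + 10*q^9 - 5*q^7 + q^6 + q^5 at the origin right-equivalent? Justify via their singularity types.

The Hessian of f at 0 has rank 0. Corank 2; j^3 = p^3 is a perfect cube, so E-series; the 4-jet and mu = 6 give E_6. The Hessian of g at 0 has rank 1. Corank 1: A-series; mu = 4 gives A_4. f is E_6 but g is A_4, hence not right-equivalent.

No.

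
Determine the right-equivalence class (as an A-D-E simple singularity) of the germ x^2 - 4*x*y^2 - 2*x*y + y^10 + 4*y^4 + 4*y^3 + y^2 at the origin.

The Hessian of f at 0 is [[2, -2], [-2, 2]] with rank 1, so corank 1. A Groebner basis of the Jacobian ideal J(f) in C{x,y} is {x^5 - 5*x^4 + 15*x^3*y - 35*x^3/4 + 27*x^2*y/2 - 23*x^2/8 + 27*x*y/8 - x/4 + y/4, x^4*y - 2*x^4 + 5*x^3*y - 5*x^3/2 + 15*x^2*y/4 - 3*x^2/4 + 7*x*y/8 - x/16 + y/16, -x/2 + y^2 + y/2}; counting standard monomials gives mu = 9. Corank 1: A-series; mu = 9 gives A_9.

A_9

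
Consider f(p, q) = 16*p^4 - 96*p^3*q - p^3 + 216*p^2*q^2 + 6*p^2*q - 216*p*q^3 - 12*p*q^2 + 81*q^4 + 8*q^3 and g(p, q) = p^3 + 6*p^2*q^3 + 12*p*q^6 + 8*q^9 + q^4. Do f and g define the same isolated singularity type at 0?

The Hessian of f at 0 is [[0, 0], [0, 0]] with rank 0, so corank 2. A Groebner basis of the Jacobian ideal J(f) in C{p,q} is {q^4, p*q^2 - 11*q^3/6, p^2 - 4*p*q + 4*q^2}; counting standard monomials gives mu = 6. Corank 2; j^3 = -(p - 2*q)^3 is a perfect cube, so E-series; the 4-jet and mu = 6 give E_6. The Hessian of g at 0 is [[0, 0], [0, 0]] with rank 0, so corank 2. A Groebner basis of the Jacobian ideal J(g) in C{p,q} is {q^3, p^2}; counting standard monomials gives mu = 6. Corank 2; j^3 = p^3 is a perfect cube, so E-series; the 4-jet and mu = 6 give E_6. Both have type E_6, hence right-equivalent.

Yes.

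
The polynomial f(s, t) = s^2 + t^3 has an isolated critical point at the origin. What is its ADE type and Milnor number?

Type A_{2}, Milnor number mu = 2.

The Hessian of f at 0 has rank 1. Corank 1: A-series; mu = 2 gives A_2.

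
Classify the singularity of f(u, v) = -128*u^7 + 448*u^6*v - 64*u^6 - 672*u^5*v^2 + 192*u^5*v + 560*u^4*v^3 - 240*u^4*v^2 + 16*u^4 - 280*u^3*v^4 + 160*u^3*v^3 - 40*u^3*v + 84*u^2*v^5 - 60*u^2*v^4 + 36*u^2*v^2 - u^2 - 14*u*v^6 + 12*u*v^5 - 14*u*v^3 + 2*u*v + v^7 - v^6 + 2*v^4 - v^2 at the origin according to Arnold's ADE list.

A_{6}

The Hessian of f at 0 is [[-2, 2], [2, -2]] with rank 1, so corank 1. A Groebner basis of the Jacobian ideal J(f) in C{u,v} is {-u*v + v^4 + v^2, u*v^2 - u/6 - 5*v^3/6 + v/6, u^2 - 2*u*v + v^2}; counting standard monomials gives mu = 6. Corank 1: A-series; mu = 6 gives A_6.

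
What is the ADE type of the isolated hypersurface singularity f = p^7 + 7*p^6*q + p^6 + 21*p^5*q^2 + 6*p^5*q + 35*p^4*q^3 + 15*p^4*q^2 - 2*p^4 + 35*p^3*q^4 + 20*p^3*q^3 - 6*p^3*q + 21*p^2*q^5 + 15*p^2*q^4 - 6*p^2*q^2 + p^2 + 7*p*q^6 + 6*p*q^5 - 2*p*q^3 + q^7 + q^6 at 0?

The Hessian of f at 0 is [[2, 0], [0, 0]] with rank 1, so corank 1. A Groebner basis of the Jacobian ideal J(f) in C{p,q} is {-p*q + q^4, p*q^2 - p/3 + q^3/3, p^2}; counting standard monomials gives mu = 6. Corank 1: A-series; mu = 6 gives A_6.

A_{6}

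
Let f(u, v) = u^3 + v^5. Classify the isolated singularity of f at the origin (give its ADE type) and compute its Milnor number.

Type E8, Milnor number mu = 8.

The Hessian of f at 0 has rank 0. Corank 2; j^3 = u^3 is a perfect cube, so E-series; the 5-jet and mu = 8 give E_8.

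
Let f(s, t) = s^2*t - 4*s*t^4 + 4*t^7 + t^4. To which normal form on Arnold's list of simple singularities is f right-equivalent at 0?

D5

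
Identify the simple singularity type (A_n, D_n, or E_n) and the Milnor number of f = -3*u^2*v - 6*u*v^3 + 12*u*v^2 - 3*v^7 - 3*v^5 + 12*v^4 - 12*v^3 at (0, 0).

Type D_8, Milnor number mu = 8.

The Hessian of f at 0 has rank 0. Corank 2; j^3 = -3*v*(u - 2*v)^2 has shape L^2 M (L != M), so D-series; mu = 8 gives D_8.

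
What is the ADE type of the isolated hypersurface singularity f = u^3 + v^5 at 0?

E8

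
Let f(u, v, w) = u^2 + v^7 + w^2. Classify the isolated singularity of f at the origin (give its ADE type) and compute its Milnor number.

Type A_6, Milnor number mu = 6.

The Hessian of f at 0 is [[2, 0, 0], [0, 0, 0], [0, 0, 2]] with rank 2, so corank 1. A Groebner basis of the Jacobian ideal J(f) in C{u,v,w} is {v^6, u, w}; counting standard monomials gives mu = 6. Corank 1: A-series; mu = 6 gives A_6.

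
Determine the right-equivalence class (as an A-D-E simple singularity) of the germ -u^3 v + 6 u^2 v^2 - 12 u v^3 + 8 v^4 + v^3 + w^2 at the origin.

The Hessian of f at 0 is [[0, 0, 0], [0, 0, 0], [0, 0, 2]] with rank 1, so corank 2. A Groebner basis of the Jacobian ideal J(f) in C{u,v,w} is {u^3 - 12*u*v^2 - 3*v^2, u^2*v - 4*u*v^2, v^3, w}; counting standard monomials gives mu = 7. Corank 2; j^3 = v^3 is a perfect cube, so E-series; the 4-jet and mu = 7 give E_7.

E_{7}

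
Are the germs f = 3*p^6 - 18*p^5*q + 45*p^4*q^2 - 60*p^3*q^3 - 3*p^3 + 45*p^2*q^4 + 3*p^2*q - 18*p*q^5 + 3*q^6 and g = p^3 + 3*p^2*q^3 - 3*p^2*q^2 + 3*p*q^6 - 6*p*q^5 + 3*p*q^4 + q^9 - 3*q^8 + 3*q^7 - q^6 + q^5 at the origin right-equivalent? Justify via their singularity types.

The Hessian of f at 0 has rank 0. Corank 2; j^3 = -3*p^2*(p - q) has shape L^2 M (L != M), so D-series; mu = 7 gives D_7. The Hessian of g at 0 has rank 0. Corank 2; j^3 = p^3 is a perfect cube, so E-series; the 5-jet and mu = 8 give E_8. f is D_7 but g is E_8, hence not right-equivalent.

No.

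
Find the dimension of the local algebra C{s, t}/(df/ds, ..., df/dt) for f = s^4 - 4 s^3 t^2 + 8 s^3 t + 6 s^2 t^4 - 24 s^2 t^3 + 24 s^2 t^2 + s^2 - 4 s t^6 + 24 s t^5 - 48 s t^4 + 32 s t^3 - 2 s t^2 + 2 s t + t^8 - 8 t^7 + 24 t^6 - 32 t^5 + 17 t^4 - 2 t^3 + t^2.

3

The Hessian of f at 0 is [[2, 2], [2, 2]] with rank 1, so corank 1. A Groebner basis of the Jacobian ideal J(f) in C{s,t} is {s^2 - s - t, s*t + s + t, -s + t^2 - t}; counting standard monomials gives mu = 3. Corank 1: A-series; mu = 3 gives A_3.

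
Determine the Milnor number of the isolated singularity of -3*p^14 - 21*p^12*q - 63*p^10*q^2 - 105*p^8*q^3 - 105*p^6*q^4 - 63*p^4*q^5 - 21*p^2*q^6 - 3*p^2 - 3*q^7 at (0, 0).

6

The Hessian of f at 0 has rank 1. Corank 1: A-series; mu = 6 gives A_6.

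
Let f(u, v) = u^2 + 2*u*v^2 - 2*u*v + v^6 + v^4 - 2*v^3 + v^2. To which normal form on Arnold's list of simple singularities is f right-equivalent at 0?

A5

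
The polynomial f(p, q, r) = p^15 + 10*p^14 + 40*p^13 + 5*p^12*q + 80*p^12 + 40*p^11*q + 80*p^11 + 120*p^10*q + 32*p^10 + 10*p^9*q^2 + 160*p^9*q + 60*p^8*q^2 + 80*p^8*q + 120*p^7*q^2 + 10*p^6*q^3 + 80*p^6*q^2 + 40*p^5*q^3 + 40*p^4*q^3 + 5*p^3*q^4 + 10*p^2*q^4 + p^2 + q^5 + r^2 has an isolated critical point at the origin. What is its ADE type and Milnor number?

Type A4, Milnor number mu = 4.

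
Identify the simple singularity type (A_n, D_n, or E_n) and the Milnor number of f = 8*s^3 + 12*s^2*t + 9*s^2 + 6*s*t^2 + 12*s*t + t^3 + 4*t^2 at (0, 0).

The Hessian of f at 0 has rank 1. Corank 1: A-series; mu = 2 gives A_2.

Type A_2, Milnor number mu = 2.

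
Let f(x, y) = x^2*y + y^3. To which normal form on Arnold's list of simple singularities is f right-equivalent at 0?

D_4

The Hessian of f at 0 has rank 0. Corank 2; j^3 = y*(x^2 + y^2) splits into three distinct lines over C (the quadratic factor has nonzero discriminant), so D_4.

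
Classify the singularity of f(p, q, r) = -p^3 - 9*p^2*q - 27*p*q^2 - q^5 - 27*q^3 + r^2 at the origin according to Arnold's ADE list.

The Hessian of f at 0 is [[0, 0, 0], [0, 0, 0], [0, 0, 2]] with rank 1, so corank 2. A Groebner basis of the Jacobian ideal J(f) in C{p,q,r} is {q^4, p^2 + 6*p*q + 9*q^2, r}; counting standard monomials gives mu = 8. Corank 2; j^3 = -(p + 3*q)^3 is a perfect cube, so E-series; the 5-jet and mu = 8 give E_8.

E_{8}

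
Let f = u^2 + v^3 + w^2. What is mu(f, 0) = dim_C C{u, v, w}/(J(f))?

The Hessian of f at 0 has rank 2. Corank 1: A-series; mu = 2 gives A_2.

2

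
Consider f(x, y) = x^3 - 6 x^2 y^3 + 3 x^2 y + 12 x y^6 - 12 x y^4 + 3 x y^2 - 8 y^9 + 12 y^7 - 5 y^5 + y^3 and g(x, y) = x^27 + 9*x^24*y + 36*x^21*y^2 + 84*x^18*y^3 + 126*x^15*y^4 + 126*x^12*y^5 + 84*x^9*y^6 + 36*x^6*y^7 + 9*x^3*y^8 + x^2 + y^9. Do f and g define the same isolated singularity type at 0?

No.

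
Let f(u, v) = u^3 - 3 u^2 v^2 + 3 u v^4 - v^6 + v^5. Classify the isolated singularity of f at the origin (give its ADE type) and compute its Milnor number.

The Hessian of f at 0 has rank 0. Corank 2; j^3 = u^3 is a perfect cube, so E-series; the 5-jet and mu = 8 give E_8.

Type E8, Milnor number mu = 8.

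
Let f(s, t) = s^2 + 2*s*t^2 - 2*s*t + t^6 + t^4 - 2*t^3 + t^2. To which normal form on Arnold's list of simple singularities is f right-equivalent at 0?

A_{5}

The Hessian of f at 0 has rank 1. Corank 1: A-series; mu = 5 gives A_5.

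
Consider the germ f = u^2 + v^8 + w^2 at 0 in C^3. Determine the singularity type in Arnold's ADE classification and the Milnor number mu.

Type A7, Milnor number mu = 7.

The Hessian of f at 0 is [[2, 0, 0], [0, 0, 0], [0, 0, 2]] with rank 2, so corank 1. A Groebner basis of the Jacobian ideal J(f) in C{u,v,w} is {v^7, u, w}; counting standard monomials gives mu = 7. Corank 1: A-series; mu = 7 gives A_7.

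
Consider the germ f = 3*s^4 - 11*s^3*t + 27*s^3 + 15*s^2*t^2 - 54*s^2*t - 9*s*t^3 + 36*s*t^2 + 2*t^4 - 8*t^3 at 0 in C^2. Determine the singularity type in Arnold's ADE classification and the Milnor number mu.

Type E7, Milnor number mu = 7.

The Hessian of f at 0 has rank 0. Corank 2; j^3 = (3*s - 2*t)^3 is a perfect cube, so E-series; the 4-jet and mu = 7 give E_7.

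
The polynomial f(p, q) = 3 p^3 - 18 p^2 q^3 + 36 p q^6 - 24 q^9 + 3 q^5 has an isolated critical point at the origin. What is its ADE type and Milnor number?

Type E8, Milnor number mu = 8.

The Hessian of f at 0 is [[0, 0], [0, 0]] with rank 0, so corank 2. A Groebner basis of the Jacobian ideal J(f) in C{p,q} is {-p^2/4 + p*q^3, q^4, p^3, p^2*q}; counting standard monomials gives mu = 8. Corank 2; j^3 = 3*p^3 is a perfect cube, so E-series; the 5-jet and mu = 8 give E_8.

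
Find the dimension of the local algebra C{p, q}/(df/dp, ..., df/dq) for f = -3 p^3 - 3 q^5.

8

The Hessian of f at 0 is [[0, 0], [0, 0]] with rank 0, so corank 2. A Groebner basis of the Jacobian ideal J(f) in C{p,q} is {q^4, p^2}; counting standard monomials gives mu = 8. Corank 2; j^3 = -3*p^3 is a perfect cube, so E-series; the 5-jet and mu = 8 give E_8.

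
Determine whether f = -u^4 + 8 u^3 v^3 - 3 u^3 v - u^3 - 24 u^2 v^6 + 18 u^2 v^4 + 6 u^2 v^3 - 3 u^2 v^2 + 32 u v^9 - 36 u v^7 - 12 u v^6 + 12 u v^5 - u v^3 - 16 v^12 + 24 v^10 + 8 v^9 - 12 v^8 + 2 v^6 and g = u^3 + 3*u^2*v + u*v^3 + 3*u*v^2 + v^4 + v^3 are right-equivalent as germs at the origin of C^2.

Yes.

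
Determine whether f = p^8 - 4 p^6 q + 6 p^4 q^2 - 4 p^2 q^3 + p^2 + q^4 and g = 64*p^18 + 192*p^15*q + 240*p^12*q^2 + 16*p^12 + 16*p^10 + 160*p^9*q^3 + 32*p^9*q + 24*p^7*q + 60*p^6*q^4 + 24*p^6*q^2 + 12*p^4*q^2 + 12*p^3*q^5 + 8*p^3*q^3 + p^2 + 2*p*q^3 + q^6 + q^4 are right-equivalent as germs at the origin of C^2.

The Hessian of f at 0 is [[2, 0], [0, 0]] with rank 1, so corank 1. A Groebner basis of the Jacobian ideal J(f) in C{p,q} is {q^3, p}; counting standard monomials gives mu = 3. Corank 1: A-series; mu = 3 gives A_3. The Hessian of g at 0 is [[2, 0], [0, 0]] with rank 1, so corank 1. A Groebner basis of the Jacobian ideal J(g) in C{p,q} is {q^3, p}; counting standard monomials gives mu = 3. Corank 1: A-series; mu = 3 gives A_3. Both have type A_3, hence right-equivalent.

Yes.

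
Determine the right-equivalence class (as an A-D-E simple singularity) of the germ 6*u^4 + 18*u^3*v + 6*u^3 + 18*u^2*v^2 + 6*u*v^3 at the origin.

E_7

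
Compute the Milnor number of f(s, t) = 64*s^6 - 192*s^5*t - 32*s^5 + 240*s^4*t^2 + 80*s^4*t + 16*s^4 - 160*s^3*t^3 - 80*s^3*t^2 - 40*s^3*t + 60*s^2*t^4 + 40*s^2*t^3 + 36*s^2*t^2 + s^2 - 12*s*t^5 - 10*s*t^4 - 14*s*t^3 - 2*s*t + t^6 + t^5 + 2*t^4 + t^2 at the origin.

4

The Hessian of f at 0 has rank 1. Corank 1: A-series; mu = 4 gives A_4.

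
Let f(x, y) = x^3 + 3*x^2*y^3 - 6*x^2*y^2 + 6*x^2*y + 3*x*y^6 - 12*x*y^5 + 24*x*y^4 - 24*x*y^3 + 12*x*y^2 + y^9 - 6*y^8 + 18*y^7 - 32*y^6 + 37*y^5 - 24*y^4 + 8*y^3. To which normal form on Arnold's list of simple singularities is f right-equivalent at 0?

The Hessian of f at 0 has rank 0. Corank 2; j^3 = (x + 2*y)^3 is a perfect cube, so E-series; the 5-jet and mu = 8 give E_8.

E_{8}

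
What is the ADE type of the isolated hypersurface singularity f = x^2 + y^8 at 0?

The Hessian of f at 0 is [[2, 0], [0, 0]] with rank 1, so corank 1. A Groebner basis of the Jacobian ideal J(f) in C{x,y} is {y^7, x}; counting standard monomials gives mu = 7. Corank 1: A-series; mu = 7 gives A_7.

A7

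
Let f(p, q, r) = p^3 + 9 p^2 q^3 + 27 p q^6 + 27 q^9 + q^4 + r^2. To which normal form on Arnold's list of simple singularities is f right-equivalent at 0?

The Hessian of f at 0 is [[0, 0, 0], [0, 0, 0], [0, 0, 2]] with rank 1, so corank 2. A Groebner basis of the Jacobian ideal J(f) in C{p,q,r} is {q^3, p^2, r}; counting standard monomials gives mu = 6. Corank 2; j^3 = p^3 is a perfect cube, so E-series; the 4-jet and mu = 6 give E_6.

E6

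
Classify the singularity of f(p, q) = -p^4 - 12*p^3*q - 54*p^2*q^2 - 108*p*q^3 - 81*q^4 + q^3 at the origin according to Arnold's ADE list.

The Hessian of f at 0 is [[0, 0], [0, 0]] with rank 0, so corank 2. A Groebner basis of the Jacobian ideal J(f) in C{p,q} is {p^3 + 9*p^2*q, q^2}; counting standard monomials gives mu = 6. Corank 2; j^3 = q^3 is a perfect cube, so E-series; the 4-jet and mu = 6 give E_6.

E6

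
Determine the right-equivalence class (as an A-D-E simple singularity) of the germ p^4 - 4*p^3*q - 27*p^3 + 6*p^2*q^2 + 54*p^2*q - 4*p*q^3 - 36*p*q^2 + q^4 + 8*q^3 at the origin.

E6

The Hessian of f at 0 has rank 0. Corank 2; j^3 = -(3*p - 2*q)^3 is a perfect cube, so E-series; the 4-jet and mu = 6 give E_6.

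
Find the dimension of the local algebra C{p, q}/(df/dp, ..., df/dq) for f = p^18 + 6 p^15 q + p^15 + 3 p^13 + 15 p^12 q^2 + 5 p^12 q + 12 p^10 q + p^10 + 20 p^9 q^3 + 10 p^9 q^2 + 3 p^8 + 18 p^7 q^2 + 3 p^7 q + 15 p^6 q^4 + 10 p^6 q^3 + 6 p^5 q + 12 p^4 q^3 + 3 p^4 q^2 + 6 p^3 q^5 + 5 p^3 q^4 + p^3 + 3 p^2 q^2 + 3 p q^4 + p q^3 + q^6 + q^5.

7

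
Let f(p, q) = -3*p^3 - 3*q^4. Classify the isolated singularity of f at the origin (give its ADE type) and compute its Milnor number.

The Hessian of f at 0 is [[0, 0], [0, 0]] with rank 0, so corank 2. A Groebner basis of the Jacobian ideal J(f) in C{p,q} is {q^3, p^2}; counting standard monomials gives mu = 6. Corank 2; j^3 = -3*p^3 is a perfect cube, so E-series; the 4-jet and mu = 6 give E_6.

Type E_{6}, Milnor number mu = 6.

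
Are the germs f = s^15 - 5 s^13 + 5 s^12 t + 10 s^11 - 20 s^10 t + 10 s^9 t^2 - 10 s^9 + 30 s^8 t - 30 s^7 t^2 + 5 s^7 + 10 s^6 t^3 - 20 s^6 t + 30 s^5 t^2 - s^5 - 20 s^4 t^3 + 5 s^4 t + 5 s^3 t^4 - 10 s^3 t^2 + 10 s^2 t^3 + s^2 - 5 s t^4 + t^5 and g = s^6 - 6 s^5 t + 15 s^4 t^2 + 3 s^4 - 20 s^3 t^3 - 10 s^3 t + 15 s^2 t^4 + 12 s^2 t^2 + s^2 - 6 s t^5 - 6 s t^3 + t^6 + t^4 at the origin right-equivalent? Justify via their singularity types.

The Hessian of f at 0 is [[2, 0], [0, 0]] with rank 1, so corank 1. A Groebner basis of the Jacobian ideal J(f) in C{s,t} is {t^4, s}; counting standard monomials gives mu = 4. Corank 1: A-series; mu = 4 gives A_4. The Hessian of g at 0 is [[2, 0], [0, 0]] with rank 1, so corank 1. A Groebner basis of the Jacobian ideal J(g) in C{s,t} is {t^3, s}; counting standard monomials gives mu = 3. Corank 1: A-series; mu = 3 gives A_3. f is A_4 but g is A_3, hence not right-equivalent.

No.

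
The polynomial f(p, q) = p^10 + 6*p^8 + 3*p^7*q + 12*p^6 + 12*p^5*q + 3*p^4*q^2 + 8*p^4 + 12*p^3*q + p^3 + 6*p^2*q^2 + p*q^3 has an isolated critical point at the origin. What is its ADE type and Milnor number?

Type E_{7}, Milnor number mu = 7.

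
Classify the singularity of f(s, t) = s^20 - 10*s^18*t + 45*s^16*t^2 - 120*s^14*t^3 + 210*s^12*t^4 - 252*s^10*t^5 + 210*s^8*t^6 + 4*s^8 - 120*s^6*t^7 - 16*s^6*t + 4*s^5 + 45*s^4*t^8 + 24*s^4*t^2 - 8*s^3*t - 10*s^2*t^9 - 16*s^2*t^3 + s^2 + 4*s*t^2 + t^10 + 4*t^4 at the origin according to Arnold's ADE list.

A_{9}

The Hessian of f at 0 has rank 1. Corank 1: A-series; mu = 9 gives A_9.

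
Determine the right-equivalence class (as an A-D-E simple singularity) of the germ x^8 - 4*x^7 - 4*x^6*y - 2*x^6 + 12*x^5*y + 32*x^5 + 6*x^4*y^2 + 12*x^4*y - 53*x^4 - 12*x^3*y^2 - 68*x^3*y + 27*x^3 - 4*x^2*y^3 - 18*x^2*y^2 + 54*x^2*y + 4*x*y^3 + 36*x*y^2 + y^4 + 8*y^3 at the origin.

E_{6}

The Hessian of f at 0 has rank 0. Corank 2; j^3 = (3*x + 2*y)^3 is a perfect cube, so E-series; the 4-jet and mu = 6 give E_6.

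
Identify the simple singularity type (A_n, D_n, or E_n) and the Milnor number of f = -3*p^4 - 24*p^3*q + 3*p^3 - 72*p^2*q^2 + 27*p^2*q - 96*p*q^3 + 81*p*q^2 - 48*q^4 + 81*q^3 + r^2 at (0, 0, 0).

The Hessian of f at 0 has rank 1. Corank 2; j^3 = 3*(p + 3*q)^3 is a perfect cube, so E-series; the 4-jet and mu = 6 give E_6.

Type E_6, Milnor number mu = 6.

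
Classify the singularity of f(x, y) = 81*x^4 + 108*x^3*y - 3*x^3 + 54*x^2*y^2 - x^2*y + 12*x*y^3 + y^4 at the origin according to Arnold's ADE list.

D_{5}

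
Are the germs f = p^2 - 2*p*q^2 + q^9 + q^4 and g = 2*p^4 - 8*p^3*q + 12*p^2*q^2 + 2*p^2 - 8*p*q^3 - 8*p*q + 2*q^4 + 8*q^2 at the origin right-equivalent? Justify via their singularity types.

The Hessian of f at 0 has rank 1. Corank 1: A-series; mu = 8 gives A_8. The Hessian of g at 0 has rank 1. Corank 1: A-series; mu = 3 gives A_3. f is A_8 but g is A_3, hence not right-equivalent.

No.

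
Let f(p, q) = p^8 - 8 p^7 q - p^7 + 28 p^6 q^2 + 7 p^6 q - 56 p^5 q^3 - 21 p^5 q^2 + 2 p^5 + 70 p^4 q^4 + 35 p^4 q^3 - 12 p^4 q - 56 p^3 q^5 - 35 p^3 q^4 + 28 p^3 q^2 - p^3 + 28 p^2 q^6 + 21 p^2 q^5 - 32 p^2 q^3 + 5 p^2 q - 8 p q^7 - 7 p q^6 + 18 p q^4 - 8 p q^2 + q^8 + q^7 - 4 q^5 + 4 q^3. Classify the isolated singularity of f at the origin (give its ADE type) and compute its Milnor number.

Type D_9, Milnor number mu = 9.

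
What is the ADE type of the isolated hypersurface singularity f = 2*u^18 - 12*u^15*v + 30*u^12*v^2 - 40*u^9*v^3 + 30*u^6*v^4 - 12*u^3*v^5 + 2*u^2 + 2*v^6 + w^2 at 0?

A_5

The Hessian of f at 0 has rank 2. Corank 1: A-series; mu = 5 gives A_5.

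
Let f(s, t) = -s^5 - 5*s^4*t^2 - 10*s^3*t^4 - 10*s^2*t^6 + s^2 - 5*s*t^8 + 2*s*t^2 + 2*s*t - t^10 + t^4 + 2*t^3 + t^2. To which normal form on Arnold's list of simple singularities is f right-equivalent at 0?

The Hessian of f at 0 is [[2, 2], [2, 2]] with rank 1, so corank 1. A Groebner basis of the Jacobian ideal J(f) in C{s,t} is {s^2 + 2*s*t - s - t, s + t^2 + t}; counting standard monomials gives mu = 4. Corank 1: A-series; mu = 4 gives A_4.

A_{4}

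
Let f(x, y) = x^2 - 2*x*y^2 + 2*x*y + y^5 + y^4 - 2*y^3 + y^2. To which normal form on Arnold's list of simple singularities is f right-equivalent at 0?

A_{4}

The Hessian of f at 0 has rank 1. Corank 1: A-series; mu = 4 gives A_4.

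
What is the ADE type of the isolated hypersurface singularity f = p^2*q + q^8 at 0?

The Hessian of f at 0 is [[0, 0], [0, 0]] with rank 0, so corank 2. A Groebner basis of the Jacobian ideal J(f) in C{p,q} is {p^2/8 + q^7, p^3, p*q}; counting standard monomials gives mu = 9. Corank 2; j^3 = p^2*q has shape L^2 M (L != M), so D-series; mu = 9 gives D_9.

D_9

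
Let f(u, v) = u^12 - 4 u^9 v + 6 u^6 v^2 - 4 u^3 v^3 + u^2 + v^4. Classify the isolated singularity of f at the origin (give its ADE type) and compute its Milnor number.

Type A3, Milnor number mu = 3.

The Hessian of f at 0 has rank 1. Corank 1: A-series; mu = 3 gives A_3.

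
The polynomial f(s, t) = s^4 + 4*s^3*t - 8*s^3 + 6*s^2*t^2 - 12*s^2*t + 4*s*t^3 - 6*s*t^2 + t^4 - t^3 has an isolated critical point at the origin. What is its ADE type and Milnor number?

Type E_6, Milnor number mu = 6.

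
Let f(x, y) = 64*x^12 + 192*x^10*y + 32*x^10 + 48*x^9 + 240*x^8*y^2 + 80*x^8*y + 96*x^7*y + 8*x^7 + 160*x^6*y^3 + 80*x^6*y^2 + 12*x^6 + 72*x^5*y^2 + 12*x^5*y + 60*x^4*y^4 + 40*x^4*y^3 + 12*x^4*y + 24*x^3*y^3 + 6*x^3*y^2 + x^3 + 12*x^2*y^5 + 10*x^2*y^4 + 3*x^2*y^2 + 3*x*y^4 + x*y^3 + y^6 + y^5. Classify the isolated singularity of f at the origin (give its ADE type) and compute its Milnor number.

Type E7, Milnor number mu = 7.

The Hessian of f at 0 has rank 0. Corank 2; j^3 = x^3 is a perfect cube, so E-series; the 4-jet and mu = 7 give E_7.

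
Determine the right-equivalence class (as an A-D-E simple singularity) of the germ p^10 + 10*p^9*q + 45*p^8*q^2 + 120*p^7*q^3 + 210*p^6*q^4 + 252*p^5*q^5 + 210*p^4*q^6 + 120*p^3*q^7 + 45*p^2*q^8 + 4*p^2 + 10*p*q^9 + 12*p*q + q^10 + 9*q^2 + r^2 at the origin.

A_{9}

The Hessian of f at 0 is [[8, 12, 0], [12, 18, 0], [0, 0, 2]] with rank 2, so corank 1. A Groebner basis of the Jacobian ideal J(f) in C{p,q,r} is {q^9, p + 3*q/2, r}; counting standard monomials gives mu = 9. Corank 1: A-series; mu = 9 gives A_9.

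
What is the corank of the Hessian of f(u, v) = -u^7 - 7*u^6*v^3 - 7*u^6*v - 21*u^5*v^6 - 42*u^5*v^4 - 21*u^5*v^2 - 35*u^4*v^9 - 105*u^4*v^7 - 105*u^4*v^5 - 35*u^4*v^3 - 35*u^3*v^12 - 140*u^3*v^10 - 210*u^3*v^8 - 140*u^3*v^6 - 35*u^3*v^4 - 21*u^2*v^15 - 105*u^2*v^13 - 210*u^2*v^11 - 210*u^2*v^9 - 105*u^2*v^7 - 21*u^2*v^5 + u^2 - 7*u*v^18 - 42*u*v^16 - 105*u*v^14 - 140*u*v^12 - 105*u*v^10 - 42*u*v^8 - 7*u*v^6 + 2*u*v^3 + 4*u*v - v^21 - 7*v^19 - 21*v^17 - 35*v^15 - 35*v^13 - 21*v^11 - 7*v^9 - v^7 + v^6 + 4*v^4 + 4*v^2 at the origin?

1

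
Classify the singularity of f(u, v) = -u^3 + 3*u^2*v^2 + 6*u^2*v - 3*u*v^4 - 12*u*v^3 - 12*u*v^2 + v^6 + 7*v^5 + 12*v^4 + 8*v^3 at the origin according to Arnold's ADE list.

The Hessian of f at 0 is [[0, 0], [0, 0]] with rank 0, so corank 2. A Groebner basis of the Jacobian ideal J(f) in C{u,v} is {v^4, u^3 - 6*u^2*v + 6*u^2 - 24*u*v + 16*v^3 + 24*v^2, -u^2/2 + u*v^2 + 2*u*v - 2*v^3 - 2*v^2}; counting standard monomials gives mu = 8. Corank 2; j^3 = -(u - 2*v)^3 is a perfect cube, so E-series; the 5-jet and mu = 8 give E_8.

E8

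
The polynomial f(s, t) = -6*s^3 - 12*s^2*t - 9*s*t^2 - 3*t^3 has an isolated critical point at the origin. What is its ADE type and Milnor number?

Type D_4, Milnor number mu = 4.

The Hessian of f at 0 is [[0, 0], [0, 0]] with rank 0, so corank 2. A Groebner basis of the Jacobian ideal J(f) in C{s,t} is {t^3, s^2 - 3*t^2/2, s*t + 3*t^2/2}; counting standard monomials gives mu = 4. Corank 2; j^3 = -3*(s + t)*(2*s^2 + 2*s*t + t^2) splits into three distinct lines over C (the quadratic factor has nonzero discriminant), so D_4.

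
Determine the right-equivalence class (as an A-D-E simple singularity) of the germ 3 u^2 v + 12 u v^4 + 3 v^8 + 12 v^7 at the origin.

D9

The Hessian of f at 0 has rank 0. Corank 2; j^3 = 3*u^2*v has shape L^2 M (L != M), so D-series; mu = 9 gives D_9.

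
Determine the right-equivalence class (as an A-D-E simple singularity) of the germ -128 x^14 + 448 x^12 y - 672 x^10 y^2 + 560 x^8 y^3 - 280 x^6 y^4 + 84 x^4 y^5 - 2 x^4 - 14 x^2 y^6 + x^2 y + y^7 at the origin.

The Hessian of f at 0 is [[0, 0], [0, 0]] with rank 0, so corank 2. A Groebner basis of the Jacobian ideal J(f) in C{x,y} is {x^2/7 + y^6, x^3, x*y}; counting standard monomials gives mu = 8. Corank 2; j^3 = x^2*y has shape L^2 M (L != M), so D-series; mu = 8 gives D_8.

D_8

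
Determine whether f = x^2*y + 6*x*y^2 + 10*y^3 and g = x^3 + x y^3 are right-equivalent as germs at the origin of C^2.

No.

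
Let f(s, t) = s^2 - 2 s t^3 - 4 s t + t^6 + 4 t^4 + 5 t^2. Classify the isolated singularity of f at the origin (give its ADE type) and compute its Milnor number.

Type A1, Milnor number mu = 1.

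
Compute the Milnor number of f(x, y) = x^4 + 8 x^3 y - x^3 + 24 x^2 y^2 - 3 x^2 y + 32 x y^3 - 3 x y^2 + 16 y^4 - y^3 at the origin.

The Hessian of f at 0 has rank 0. Corank 2; j^3 = -(x + y)^3 is a perfect cube, so E-series; the 4-jet and mu = 6 give E_6.

6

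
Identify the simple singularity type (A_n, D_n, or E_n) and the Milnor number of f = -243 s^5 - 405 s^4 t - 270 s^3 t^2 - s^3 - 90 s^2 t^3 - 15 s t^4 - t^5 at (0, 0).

Type E_8, Milnor number mu = 8.

The Hessian of f at 0 is [[0, 0], [0, 0]] with rank 0, so corank 2. A Groebner basis of the Jacobian ideal J(f) in C{s,t} is {t^5, s*t^3 + t^4/12, s^2}; counting standard monomials gives mu = 8. Corank 2; j^3 = -s^3 is a perfect cube, so E-series; the 5-jet and mu = 8 give E_8.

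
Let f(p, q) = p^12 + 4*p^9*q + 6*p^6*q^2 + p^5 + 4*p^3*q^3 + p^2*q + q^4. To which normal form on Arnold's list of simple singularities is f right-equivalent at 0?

D_5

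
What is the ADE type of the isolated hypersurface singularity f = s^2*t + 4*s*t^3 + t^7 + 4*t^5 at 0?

The Hessian of f at 0 has rank 0. Corank 2; j^3 = s^2*t has shape L^2 M (L != M), so D-series; mu = 8 gives D_8.

D_8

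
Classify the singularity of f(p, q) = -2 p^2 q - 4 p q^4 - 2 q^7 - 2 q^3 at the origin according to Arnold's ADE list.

The Hessian of f at 0 is [[0, 0], [0, 0]] with rank 0, so corank 2. A Groebner basis of the Jacobian ideal J(f) in C{p,q} is {q^3, p^2 + 3*q^2, p*q}; counting standard monomials gives mu = 4. Corank 2; j^3 = -2*q*(p^2 + q^2) splits into three distinct lines over C (the quadratic factor has nonzero discriminant), so D_4.

D_{4}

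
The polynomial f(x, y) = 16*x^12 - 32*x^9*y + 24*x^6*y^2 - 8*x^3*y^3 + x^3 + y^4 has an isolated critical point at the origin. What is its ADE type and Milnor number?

The Hessian of f at 0 has rank 0. Corank 2; j^3 = x^3 is a perfect cube, so E-series; the 4-jet and mu = 6 give E_6.

Type E6, Milnor number mu = 6.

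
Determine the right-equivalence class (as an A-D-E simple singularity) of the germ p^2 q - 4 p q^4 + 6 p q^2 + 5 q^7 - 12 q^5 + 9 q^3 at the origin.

The Hessian of f at 0 is [[0, 0], [0, 0]] with rank 0, so corank 2. A Groebner basis of the Jacobian ideal J(f) in C{p,q} is {2*p^2/3 + p*q^3 + 11*p*q/2 + 21*q^2/2, -p*q/2 + q^4 - 3*q^2/2, p^3 - 27*p*q^2 - 54*q^3, p^2*q + 6*p*q^2 + 9*q^3}; counting standard monomials gives mu = 8. Corank 2; j^3 = q*(p + 3*q)^2 has shape L^2 M (L != M), so D-series; mu = 8 gives D_8.

D_8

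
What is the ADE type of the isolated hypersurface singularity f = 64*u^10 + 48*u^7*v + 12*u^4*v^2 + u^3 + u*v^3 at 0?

The Hessian of f at 0 is [[0, 0], [0, 0]] with rank 0, so corank 2. A Groebner basis of the Jacobian ideal J(f) in C{u,v} is {u^3, u*v^2, 3*u^2 + v^3}; counting standard monomials gives mu = 7. Corank 2; j^3 = u^3 is a perfect cube, so E-series; the 4-jet and mu = 7 give E_7.

E_{7}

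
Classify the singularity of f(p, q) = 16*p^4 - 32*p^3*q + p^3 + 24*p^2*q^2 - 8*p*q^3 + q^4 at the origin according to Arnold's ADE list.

E_{6}

The Hessian of f at 0 is [[0, 0], [0, 0]] with rank 0, so corank 2. A Groebner basis of the Jacobian ideal J(f) in C{p,q} is {q^4, p*q^2 - q^3/6, p^2}; counting standard monomials gives mu = 6. Corank 2; j^3 = p^3 is a perfect cube, so E-series; the 4-jet and mu = 6 give E_6.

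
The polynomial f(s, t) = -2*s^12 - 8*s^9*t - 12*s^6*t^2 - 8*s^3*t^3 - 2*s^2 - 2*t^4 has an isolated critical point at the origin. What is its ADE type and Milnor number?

Type A_{3}, Milnor number mu = 3.

The Hessian of f at 0 has rank 1. Corank 1: A-series; mu = 3 gives A_3.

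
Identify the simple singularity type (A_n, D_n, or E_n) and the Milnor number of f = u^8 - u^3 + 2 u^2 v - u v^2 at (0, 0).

Type D9, Milnor number mu = 9.

The Hessian of f at 0 has rank 0. Corank 2; j^3 = -u*(u - v)^2 has shape L^2 M (L != M), so D-series; mu = 9 gives D_9.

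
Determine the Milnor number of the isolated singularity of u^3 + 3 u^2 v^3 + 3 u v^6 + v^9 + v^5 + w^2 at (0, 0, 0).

8

The Hessian of f at 0 has rank 1. Corank 2; j^3 = u^3 is a perfect cube, so E-series; the 5-jet and mu = 8 give E_8.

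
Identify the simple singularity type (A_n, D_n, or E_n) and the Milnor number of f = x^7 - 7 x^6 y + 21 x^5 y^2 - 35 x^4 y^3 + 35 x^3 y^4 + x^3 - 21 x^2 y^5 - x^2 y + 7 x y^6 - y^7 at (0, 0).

The Hessian of f at 0 has rank 0. Corank 2; j^3 = x^2*(x - y) has shape L^2 M (L != M), so D-series; mu = 8 gives D_8.

Type D_8, Milnor number mu = 8.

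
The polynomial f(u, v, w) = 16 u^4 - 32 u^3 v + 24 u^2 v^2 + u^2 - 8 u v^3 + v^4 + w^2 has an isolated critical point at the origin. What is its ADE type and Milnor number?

The Hessian of f at 0 is [[2, 0, 0], [0, 0, 0], [0, 0, 2]] with rank 2, so corank 1. A Groebner basis of the Jacobian ideal J(f) in C{u,v,w} is {v^3, u, w}; counting standard monomials gives mu = 3. Corank 1: A-series; mu = 3 gives A_3.

Type A_3, Milnor number mu = 3.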